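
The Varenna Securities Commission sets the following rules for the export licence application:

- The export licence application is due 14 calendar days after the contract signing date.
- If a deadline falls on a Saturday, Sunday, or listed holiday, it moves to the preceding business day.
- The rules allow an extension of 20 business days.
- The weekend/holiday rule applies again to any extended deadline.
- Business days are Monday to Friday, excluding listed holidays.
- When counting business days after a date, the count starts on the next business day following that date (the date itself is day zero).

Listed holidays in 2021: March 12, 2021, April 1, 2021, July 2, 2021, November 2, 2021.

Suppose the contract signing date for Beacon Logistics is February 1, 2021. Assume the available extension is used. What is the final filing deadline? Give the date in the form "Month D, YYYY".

Adding 14 calendar days to February 1, 2021 gives February 15, 2021.
February 15, 2021 is a Monday and not a listed holiday, so it stands.
Counting 20 further business days from February 15, 2021 reaches March 16, 2021.
March 16, 2021 falls on a Tuesday, which is a business day, so no adjustment is needed.
Deadline: March 16, 2021.

March 16, 2021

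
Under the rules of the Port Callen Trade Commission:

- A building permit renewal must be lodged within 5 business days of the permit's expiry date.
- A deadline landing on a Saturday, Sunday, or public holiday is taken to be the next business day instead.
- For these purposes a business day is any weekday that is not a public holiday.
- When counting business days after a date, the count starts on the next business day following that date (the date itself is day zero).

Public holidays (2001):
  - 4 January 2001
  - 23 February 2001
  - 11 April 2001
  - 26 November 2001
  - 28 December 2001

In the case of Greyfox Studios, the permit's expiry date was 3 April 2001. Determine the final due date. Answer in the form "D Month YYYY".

10 April 2001

Starting the day after 3 April 2001 and counting 5 business days lands on 10 April 2001.
10 April 2001 is a Tuesday and not a listed holiday, so it stands.
So the filing is due 10 April 2001.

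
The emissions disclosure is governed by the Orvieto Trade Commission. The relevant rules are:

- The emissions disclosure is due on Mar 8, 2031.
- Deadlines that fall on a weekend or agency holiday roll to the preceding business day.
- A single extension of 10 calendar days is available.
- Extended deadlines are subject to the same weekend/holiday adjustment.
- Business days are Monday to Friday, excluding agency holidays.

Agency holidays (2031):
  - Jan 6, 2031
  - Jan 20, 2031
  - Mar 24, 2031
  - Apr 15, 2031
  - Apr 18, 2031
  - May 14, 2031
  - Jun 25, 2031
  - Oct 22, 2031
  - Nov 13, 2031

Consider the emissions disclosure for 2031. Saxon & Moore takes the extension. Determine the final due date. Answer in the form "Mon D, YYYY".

Start from the fixed due date, Mar 8, 2031.
Mar 8, 2031 is a Saturday, so it moves to the preceding business day, Mar 7, 2031 (Friday).
Add the 10 calendar-day extension to Mar 7, 2031: Mar 17, 2031.
Mar 17, 2031 falls on a Monday, which is a business day, so no adjustment is needed.
Deadline: Mar 17, 2031.

Mar 17, 2031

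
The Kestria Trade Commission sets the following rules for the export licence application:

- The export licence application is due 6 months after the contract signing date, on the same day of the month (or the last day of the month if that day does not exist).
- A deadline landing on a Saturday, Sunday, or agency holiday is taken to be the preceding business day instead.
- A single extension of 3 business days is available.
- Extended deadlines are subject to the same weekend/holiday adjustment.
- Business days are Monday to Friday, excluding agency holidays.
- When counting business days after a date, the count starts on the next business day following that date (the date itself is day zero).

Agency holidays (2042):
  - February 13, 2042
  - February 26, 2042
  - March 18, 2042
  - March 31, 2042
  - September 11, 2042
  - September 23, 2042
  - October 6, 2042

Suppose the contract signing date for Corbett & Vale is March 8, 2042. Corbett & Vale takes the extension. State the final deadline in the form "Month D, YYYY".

September 12, 2042

Moving 6 months forward from March 8, 2042 on the corresponding day gives September 8, 2042.
September 8, 2042 is a Monday and not a listed holiday, so it stands.
Applying the 3-business-day extension: 3 business days after September 8, 2042 is September 12, 2042.
September 12, 2042 is a Friday and not a listed holiday, so it stands.
So the filing is due September 12, 2042.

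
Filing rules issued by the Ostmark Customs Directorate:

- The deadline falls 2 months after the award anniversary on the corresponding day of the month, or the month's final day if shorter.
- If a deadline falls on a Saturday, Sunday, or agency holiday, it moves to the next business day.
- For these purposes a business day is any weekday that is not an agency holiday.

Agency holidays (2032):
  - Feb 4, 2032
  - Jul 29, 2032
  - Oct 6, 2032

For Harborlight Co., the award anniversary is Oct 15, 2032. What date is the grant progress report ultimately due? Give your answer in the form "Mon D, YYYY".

Dec 15, 2032

2 months after Oct 15, 2032, on the same day of the month, is Dec 15, 2032.
Dec 15, 2032 is a Wednesday and not a listed holiday, so it stands.
Deadline: Dec 15, 2032.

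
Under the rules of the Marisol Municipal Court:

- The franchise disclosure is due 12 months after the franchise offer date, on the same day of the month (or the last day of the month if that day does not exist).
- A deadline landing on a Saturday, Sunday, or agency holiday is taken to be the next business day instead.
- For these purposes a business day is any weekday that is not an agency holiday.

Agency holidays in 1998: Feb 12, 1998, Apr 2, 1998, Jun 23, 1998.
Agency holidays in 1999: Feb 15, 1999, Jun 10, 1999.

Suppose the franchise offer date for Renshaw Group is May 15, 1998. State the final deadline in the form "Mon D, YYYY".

May 17, 1999

Moving 12 months forward from May 15, 1998 on the corresponding day gives May 15, 1999.
Because May 15, 1999 is a Saturday, the deadline becomes May 17, 1999 (Monday).
Deadline: May 17, 1999.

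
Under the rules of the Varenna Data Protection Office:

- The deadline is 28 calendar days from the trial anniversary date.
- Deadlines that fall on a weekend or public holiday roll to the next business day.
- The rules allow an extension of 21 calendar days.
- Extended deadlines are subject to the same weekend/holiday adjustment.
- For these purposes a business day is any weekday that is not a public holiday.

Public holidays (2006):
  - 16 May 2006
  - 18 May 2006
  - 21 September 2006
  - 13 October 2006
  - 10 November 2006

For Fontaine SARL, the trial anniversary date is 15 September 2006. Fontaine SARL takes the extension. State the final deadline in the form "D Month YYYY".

Trigger date 15 September 2006 + 28 calendar days = 13 October 2006.
Because 13 October 2006 is a listed holiday, the deadline becomes 16 October 2006 (Monday).
The 21-calendar-day extension moves the deadline from 16 October 2006 to 6 November 2006.
6 November 2006 is a Monday and not a listed holiday, so it stands.
Deadline: 6 November 2006.

6 November 2006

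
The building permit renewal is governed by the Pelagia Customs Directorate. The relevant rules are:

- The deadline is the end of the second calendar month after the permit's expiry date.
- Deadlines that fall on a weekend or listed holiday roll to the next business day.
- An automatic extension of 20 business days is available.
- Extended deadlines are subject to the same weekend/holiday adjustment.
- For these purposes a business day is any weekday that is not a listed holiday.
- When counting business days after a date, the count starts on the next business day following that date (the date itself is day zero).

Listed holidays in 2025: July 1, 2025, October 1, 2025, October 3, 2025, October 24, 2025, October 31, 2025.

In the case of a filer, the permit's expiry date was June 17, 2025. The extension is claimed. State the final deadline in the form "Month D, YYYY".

2 months after June 17, 2025 is August 2025; that month ends on August 31, 2025.
August 31, 2025 is a Sunday, so it moves to the next business day, September 1, 2025 (Monday).
Counting 20 further business days from September 1, 2025 reaches September 29, 2025.
September 29, 2025 falls on a Monday, which is a business day, so no adjustment is needed.
The final due date is September 29, 2025.

September 29, 2025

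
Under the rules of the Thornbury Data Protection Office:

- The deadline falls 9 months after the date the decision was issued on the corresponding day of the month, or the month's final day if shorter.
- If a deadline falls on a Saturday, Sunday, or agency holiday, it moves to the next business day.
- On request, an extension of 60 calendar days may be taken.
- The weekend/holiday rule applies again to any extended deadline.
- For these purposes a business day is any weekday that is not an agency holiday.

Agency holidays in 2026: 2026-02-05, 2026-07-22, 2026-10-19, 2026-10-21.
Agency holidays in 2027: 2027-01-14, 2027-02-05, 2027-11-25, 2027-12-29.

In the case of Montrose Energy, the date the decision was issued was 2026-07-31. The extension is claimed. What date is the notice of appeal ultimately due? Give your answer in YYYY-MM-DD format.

2027-06-29

Moving 9 months forward from 2026-07-31 on the corresponding day gives 2027-04-30 (day 31 does not exist in April, so the month's last day is used).
Since 2027-04-30 is a Friday and not a holiday, the date is unchanged.
The 60-calendar-day extension moves the deadline from 2027-04-30 to 2027-06-29.
2027-06-29 falls on a Tuesday, which is a business day, so no adjustment is needed.
The final due date is 2027-06-29.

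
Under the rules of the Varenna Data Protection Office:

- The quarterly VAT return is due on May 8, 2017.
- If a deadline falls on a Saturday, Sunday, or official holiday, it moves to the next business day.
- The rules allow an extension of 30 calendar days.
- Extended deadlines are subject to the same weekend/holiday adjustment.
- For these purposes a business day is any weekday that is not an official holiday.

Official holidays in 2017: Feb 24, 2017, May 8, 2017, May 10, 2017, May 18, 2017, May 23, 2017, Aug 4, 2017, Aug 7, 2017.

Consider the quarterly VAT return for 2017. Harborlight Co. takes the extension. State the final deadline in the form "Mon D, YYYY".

Jun 8, 2017

Start from the fixed due date, May 8, 2017.
Because May 8, 2017 is a listed holiday, the deadline becomes May 9, 2017 (Tuesday).
Applying the 30-calendar-day extension: May 9, 2017 + 30 days = Jun 8, 2017.
Since Jun 8, 2017 is a Thursday and not a holiday, the date is unchanged.
The final due date is Jun 8, 2017.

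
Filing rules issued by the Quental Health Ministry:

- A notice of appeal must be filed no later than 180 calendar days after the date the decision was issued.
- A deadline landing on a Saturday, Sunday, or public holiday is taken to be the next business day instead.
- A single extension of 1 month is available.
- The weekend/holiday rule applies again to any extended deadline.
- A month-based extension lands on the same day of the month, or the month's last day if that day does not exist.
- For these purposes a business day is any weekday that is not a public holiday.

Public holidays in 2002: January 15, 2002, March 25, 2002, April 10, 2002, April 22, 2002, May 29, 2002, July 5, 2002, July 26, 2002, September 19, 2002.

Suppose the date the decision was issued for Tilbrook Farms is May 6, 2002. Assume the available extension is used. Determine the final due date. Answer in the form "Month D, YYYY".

December 4, 2002

Trigger date May 6, 2002 + 180 calendar days = November 2, 2002.
November 2, 2002 falls on a Saturday. Rolling to the next business day gives November 4, 2002, a Monday.
Add 1 month to November 4, 2002: December 4, 2002.
December 4, 2002 falls on a Wednesday, which is a business day, so no adjustment is needed.
Final deadline: December 4, 2002.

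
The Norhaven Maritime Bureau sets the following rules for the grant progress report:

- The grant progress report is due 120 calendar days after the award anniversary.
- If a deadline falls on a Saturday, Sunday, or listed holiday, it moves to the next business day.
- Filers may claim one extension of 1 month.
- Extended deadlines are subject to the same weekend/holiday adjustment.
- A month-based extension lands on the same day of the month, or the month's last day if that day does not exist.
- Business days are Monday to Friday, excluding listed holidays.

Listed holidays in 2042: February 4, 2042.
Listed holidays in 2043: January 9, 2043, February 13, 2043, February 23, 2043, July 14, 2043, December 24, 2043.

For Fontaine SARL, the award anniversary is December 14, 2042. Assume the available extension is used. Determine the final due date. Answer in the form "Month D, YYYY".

May 13, 2043

120 calendar days after December 14, 2042 is April 13, 2043.
April 13, 2043 (Monday) is already a business day.
The 1 month extension carries April 13, 2043 to May 13, 2043.
May 13, 2043 falls on a Wednesday, which is a business day, so no adjustment is needed.
Deadline: May 13, 2043.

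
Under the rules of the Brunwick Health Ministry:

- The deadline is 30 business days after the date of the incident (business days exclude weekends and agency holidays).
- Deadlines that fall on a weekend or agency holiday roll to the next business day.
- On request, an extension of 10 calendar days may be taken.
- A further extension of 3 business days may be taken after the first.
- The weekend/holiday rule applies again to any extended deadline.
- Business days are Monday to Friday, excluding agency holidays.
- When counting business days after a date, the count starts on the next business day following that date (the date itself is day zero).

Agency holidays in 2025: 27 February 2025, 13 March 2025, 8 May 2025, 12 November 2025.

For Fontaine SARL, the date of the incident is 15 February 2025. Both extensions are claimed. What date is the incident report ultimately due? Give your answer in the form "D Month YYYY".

16 April 2025

Starting the day after 15 February 2025 and counting 30 business days lands on 1 April 2025.
Since 1 April 2025 is a Tuesday and not a holiday, the date is unchanged.
Applying the 10-calendar-day extension: 1 April 2025 + 10 days = 11 April 2025.
11 April 2025 (Friday) is already a business day.
Applying the 3-business-day extension: 3 business days after 11 April 2025 is 16 April 2025.
16 April 2025 is a Wednesday and not a listed holiday, so it stands.
The final due date is 16 April 2025.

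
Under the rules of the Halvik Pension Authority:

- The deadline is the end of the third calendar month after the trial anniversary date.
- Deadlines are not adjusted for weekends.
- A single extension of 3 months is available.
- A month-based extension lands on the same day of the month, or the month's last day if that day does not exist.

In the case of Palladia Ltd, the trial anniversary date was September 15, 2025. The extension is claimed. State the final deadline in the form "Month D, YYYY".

March 31, 2026

The third month after September 15, 2025 is December 2025, whose last day is December 31, 2025.
December 31, 2025 falls on a Wednesday. The rules make no weekend/holiday allowance, so it remains December 31, 2025.
The 3 months extension carries December 31, 2025 to March 31, 2026.
March 31, 2026 falls on a Tuesday. The rules make no weekend/holiday allowance, so it remains March 31, 2026.
Deadline: March 31, 2026.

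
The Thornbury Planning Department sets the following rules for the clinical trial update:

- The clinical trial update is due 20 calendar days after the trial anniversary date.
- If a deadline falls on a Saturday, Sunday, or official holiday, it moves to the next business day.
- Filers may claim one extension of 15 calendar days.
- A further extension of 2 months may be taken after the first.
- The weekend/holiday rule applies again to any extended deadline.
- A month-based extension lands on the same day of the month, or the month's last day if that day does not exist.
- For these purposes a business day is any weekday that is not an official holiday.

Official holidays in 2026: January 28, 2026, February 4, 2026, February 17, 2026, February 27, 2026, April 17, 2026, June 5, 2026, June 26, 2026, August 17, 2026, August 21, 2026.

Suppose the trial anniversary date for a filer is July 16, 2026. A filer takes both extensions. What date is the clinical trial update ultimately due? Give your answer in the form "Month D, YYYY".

October 20, 2026

Adding 20 calendar days to July 16, 2026 gives August 5, 2026.
August 5, 2026 falls on a Wednesday, which is a business day, so no adjustment is needed.
Applying the 15-calendar-day extension: August 5, 2026 + 15 days = August 20, 2026.
August 20, 2026 (Thursday) is already a business day.
Applying the 2 months extension: 2 months after August 20, 2026 is October 20, 2026.
October 20, 2026 falls on a Tuesday, which is a business day, so no adjustment is needed.
The final due date is October 20, 2026.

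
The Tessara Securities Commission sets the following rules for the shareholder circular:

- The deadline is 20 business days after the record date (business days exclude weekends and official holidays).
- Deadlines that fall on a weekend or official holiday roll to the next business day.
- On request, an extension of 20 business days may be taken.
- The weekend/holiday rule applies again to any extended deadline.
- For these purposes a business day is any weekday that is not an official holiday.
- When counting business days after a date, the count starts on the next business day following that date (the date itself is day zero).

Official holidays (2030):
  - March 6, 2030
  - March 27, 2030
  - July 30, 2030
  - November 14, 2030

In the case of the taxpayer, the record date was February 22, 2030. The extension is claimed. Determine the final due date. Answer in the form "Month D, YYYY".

April 23, 2030

Counting 20 business days after February 22, 2030 (skipping weekends and listed holidays) reaches March 25, 2030.
Since March 25, 2030 is a Monday and not a holiday, the date is unchanged.
Counting 20 further business days from March 25, 2030 reaches April 23, 2030.
April 23, 2030 falls on a Tuesday, which is a business day, so no adjustment is needed.
Final deadline: April 23, 2030.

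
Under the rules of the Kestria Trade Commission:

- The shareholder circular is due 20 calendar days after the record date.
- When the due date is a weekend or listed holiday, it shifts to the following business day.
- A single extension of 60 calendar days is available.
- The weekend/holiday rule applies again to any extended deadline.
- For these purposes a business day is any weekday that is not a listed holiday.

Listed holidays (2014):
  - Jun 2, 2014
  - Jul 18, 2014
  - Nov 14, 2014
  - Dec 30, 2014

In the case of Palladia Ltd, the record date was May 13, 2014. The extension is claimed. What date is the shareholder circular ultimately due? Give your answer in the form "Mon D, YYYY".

Aug 4, 2014

Trigger date May 13, 2014 + 20 calendar days = Jun 2, 2014.
Jun 2, 2014 falls on a listed holiday. Rolling to the next business day gives Jun 3, 2014, a Tuesday.
With the 60-day extension, Jun 3, 2014 becomes Aug 2, 2014.
Aug 2, 2014 falls on a Saturday. Rolling to the next business day gives Aug 4, 2014, a Monday.
So the filing is due Aug 4, 2014.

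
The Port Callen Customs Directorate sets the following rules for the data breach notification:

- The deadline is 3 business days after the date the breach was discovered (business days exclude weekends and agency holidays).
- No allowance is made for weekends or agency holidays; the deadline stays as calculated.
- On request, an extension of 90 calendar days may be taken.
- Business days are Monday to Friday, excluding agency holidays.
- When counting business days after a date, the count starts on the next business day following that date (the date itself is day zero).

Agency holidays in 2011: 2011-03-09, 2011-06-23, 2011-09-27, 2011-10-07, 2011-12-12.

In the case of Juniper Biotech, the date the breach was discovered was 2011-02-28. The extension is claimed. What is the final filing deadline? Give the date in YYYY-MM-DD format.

2011-06-01

3 business days after 2011-02-28, excluding weekends and holidays, is 2011-03-03.
2011-03-03 falls on a Thursday. The rules make no weekend/holiday allowance, so it remains 2011-03-03.
Add the 90 calendar-day extension to 2011-03-03: 2011-06-01.
2011-06-01 is a Wednesday; no weekend or holiday adjustment applies.
Deadline: 2011-06-01.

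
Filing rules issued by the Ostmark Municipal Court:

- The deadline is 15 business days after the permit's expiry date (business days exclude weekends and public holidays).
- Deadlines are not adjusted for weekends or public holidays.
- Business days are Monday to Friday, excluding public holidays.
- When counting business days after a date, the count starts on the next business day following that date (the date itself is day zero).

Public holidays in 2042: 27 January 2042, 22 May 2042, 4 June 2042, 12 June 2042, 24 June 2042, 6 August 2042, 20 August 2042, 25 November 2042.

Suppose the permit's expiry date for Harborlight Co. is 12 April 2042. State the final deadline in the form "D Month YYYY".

15 business days after 12 April 2042, excluding weekends and holidays, is 2 May 2042.
2 May 2042 is a Friday; no weekend or holiday adjustment applies.
So the filing is due 2 May 2042.

2 May 2042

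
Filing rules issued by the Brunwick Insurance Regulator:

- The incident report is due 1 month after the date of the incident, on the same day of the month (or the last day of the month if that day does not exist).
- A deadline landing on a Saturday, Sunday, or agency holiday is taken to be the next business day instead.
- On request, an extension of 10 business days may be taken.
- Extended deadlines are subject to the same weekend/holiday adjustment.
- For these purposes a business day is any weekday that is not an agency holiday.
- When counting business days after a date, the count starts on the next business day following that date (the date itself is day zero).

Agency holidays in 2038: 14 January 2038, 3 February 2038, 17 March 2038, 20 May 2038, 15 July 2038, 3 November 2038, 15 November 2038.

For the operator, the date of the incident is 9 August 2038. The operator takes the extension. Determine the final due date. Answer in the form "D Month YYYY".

23 September 2038

1 month from 9 August 2038 is 9 September 2038.
9 September 2038 falls on a Thursday, which is a business day, so no adjustment is needed.
The 10-business-day extension runs from 9 September 2038 to 23 September 2038.
23 September 2038 falls on a Thursday, which is a business day, so no adjustment is needed.
The final due date is 23 September 2038.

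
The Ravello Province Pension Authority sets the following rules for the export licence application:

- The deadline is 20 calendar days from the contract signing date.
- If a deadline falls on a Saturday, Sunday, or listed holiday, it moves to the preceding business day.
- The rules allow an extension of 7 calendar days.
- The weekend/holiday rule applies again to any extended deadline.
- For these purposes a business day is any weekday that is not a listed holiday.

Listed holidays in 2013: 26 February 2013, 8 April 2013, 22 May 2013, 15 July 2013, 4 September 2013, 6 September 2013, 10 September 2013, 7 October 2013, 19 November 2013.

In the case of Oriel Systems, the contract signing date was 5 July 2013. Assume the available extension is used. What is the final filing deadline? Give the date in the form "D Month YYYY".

From 5 July 2013, 20 calendar days later is 25 July 2013.
25 July 2013 (Thursday) is already a business day.
Add the 7 calendar-day extension to 25 July 2013: 1 August 2013.
1 August 2013 (Thursday) is already a business day.
So the filing is due 1 August 2013.

1 August 2013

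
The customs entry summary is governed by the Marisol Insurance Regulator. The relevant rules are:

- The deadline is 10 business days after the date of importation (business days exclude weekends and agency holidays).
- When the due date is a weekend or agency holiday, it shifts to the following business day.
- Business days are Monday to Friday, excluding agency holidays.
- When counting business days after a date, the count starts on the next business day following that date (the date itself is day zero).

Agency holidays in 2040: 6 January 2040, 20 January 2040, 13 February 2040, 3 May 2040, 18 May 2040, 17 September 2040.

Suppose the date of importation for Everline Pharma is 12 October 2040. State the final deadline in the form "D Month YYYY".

26 October 2040

10 business days after 12 October 2040, excluding weekends and holidays, is 26 October 2040.
26 October 2040 falls on a Friday, which is a business day, so no adjustment is needed.
Deadline: 26 October 2040.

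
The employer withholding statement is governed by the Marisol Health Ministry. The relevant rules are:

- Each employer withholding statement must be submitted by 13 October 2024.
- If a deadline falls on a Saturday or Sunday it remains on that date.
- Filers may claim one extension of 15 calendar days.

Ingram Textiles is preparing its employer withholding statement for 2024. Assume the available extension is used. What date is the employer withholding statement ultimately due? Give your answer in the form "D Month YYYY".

28 October 2024

The stated deadline is 13 October 2024.
13 October 2024 falls on a Sunday. The rules make no weekend/holiday allowance, so it remains 13 October 2024.
The 15-calendar-day extension moves the deadline from 13 October 2024 to 28 October 2024.
28 October 2024 is a Monday; no weekend or holiday adjustment applies.
Deadline: 28 October 2024.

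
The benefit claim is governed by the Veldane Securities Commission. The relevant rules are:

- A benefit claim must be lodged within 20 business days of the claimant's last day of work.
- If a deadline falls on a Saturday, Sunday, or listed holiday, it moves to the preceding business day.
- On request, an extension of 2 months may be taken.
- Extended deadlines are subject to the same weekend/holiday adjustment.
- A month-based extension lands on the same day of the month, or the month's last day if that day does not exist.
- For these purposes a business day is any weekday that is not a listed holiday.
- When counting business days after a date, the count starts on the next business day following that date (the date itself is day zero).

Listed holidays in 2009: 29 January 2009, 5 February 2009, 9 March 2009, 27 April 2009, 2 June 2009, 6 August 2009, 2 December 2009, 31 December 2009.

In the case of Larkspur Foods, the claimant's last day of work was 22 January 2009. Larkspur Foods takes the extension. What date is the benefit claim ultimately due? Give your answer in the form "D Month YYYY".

23 April 2009

Counting 20 business days after 22 January 2009 (skipping weekends and listed holidays) reaches 23 February 2009.
Since 23 February 2009 is a Monday and not a holiday, the date is unchanged.
Add 2 months to 23 February 2009: 23 April 2009.
Since 23 April 2009 is a Thursday and not a holiday, the date is unchanged.
Final deadline: 23 April 2009.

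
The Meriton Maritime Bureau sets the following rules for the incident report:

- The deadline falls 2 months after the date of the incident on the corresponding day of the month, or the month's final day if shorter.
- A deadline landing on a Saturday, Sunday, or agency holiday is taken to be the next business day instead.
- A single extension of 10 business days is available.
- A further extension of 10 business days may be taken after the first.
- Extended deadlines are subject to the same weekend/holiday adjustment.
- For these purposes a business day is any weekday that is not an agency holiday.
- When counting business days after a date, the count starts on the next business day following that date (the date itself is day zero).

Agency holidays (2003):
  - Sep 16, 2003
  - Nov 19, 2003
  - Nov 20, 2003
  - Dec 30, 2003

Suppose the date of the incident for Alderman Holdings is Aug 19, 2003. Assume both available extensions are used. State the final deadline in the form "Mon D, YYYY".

Nov 17, 2003

Moving 2 months forward from Aug 19, 2003 on the corresponding day gives Oct 19, 2003.
Oct 19, 2003 is a Sunday; the next business day is Oct 20, 2003 (Monday).
Applying the 10-business-day extension: 10 business days after Oct 20, 2003 is Nov 3, 2003.
Nov 3, 2003 is a Monday and not a listed holiday, so it stands.
Applying the 10-business-day extension: 10 business days after Nov 3, 2003 is Nov 17, 2003.
Nov 17, 2003 (Monday) is already a business day.
The final due date is Nov 17, 2003.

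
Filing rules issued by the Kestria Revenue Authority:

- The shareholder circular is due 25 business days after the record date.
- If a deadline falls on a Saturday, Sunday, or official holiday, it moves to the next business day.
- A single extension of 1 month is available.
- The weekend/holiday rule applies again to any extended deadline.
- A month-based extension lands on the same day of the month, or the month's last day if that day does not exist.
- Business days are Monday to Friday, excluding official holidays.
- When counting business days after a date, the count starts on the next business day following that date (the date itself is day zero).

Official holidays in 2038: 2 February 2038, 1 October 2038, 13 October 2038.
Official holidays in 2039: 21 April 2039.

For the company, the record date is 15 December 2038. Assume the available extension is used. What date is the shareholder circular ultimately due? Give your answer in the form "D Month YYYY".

21 February 2039

Counting 25 business days after 15 December 2038 (skipping weekends and listed holidays) reaches 19 January 2039.
19 January 2039 (Wednesday) is already a business day.
Applying the 1 month extension: 1 month after 19 January 2039 is 19 February 2039.
19 February 2039 is a Saturday, so it moves to the next business day, 21 February 2039 (Monday).
Final deadline: 21 February 2039.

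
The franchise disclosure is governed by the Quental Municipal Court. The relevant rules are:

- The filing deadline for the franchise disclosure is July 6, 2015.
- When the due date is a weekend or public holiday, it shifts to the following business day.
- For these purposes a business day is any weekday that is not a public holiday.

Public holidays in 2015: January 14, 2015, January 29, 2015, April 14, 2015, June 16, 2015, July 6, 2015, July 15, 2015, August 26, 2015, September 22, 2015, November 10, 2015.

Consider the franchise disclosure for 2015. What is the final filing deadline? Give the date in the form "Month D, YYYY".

The statutory due date is July 6, 2015.
July 6, 2015 is a listed holiday, so it moves to the next business day, July 7, 2015 (Tuesday).
So the filing is due July 7, 2015.

July 7, 2015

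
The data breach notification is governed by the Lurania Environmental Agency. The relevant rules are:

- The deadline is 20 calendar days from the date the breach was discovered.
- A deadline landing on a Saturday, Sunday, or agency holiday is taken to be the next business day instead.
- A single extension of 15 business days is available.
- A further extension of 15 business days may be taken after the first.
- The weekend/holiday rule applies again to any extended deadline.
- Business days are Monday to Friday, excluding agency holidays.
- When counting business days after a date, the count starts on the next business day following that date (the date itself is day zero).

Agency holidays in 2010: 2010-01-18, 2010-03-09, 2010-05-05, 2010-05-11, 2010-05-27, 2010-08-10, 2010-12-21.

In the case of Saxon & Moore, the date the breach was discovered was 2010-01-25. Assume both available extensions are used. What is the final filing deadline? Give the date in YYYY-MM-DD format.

2010-03-30

Adding 20 calendar days to 2010-01-25 gives 2010-02-14.
2010-02-14 is a Sunday, so it moves to the next business day, 2010-02-15 (Monday).
Applying the 15-business-day extension: 15 business days after 2010-02-15 is 2010-03-08.
2010-03-08 is a Monday and not a listed holiday, so it stands.
Applying the 15-business-day extension: 15 business days after 2010-03-08 is 2010-03-30.
Since 2010-03-30 is a Tuesday and not a holiday, the date is unchanged.
So the filing is due 2010-03-30.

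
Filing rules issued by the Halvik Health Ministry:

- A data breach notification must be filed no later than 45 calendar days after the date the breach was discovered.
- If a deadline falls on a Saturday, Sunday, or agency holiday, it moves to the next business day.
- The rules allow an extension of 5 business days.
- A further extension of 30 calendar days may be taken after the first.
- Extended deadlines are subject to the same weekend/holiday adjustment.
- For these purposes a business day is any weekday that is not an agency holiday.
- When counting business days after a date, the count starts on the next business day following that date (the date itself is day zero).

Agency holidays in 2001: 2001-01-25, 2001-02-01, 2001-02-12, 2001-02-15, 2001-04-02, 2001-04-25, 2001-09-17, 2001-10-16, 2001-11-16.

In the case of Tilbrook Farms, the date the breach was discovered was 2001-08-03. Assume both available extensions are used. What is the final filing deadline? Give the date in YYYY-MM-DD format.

2001-10-25

Trigger date 2001-08-03 + 45 calendar days = 2001-09-17.
2001-09-17 is a listed holiday; the next business day is 2001-09-18 (Tuesday).
Applying the 5-business-day extension: 5 business days after 2001-09-18 is 2001-09-25.
Since 2001-09-25 is a Tuesday and not a holiday, the date is unchanged.
Add the 30 calendar-day extension to 2001-09-25: 2001-10-25.
2001-10-25 (Thursday) is already a business day.
Deadline: 2001-10-25.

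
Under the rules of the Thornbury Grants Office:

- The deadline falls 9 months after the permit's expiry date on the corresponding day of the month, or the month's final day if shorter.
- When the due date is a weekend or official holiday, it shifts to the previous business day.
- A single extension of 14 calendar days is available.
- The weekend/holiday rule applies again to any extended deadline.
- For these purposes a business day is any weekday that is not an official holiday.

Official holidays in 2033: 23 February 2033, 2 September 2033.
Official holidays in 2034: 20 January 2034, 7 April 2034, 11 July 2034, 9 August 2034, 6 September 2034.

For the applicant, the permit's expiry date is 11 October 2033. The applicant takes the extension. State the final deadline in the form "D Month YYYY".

24 July 2034

9 months after 11 October 2033, on the same day of the month, is 11 July 2034.
11 July 2034 is a listed holiday, so it moves to the preceding business day, 10 July 2034 (Monday).
With the 14-day extension, 10 July 2034 becomes 24 July 2034.
24 July 2034 is a Monday and not a listed holiday, so it stands.
So the filing is due 24 July 2034.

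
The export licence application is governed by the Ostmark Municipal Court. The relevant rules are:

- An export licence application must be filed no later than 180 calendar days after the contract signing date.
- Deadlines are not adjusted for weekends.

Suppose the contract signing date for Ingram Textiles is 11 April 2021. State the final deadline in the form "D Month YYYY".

8 October 2021

Trigger date 11 April 2021 + 180 calendar days = 8 October 2021.
8 October 2021 is a Friday; no weekend or holiday adjustment applies.
Final deadline: 8 October 2021.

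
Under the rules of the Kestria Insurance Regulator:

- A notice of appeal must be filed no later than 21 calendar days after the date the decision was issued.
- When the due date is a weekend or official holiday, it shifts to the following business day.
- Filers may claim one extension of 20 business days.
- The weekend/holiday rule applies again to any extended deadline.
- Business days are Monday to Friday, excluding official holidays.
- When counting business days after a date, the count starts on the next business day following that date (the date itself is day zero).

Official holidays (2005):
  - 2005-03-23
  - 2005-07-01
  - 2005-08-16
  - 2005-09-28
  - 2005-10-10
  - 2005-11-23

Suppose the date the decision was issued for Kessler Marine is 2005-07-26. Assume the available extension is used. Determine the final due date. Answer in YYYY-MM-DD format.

Trigger date 2005-07-26 + 21 calendar days = 2005-08-16.
2005-08-16 is a listed holiday, so it moves to the next business day, 2005-08-17 (Wednesday).
Applying the 20-business-day extension: 20 business days after 2005-08-17 is 2005-09-14.
2005-09-14 (Wednesday) is already a business day.
So the filing is due 2005-09-14.

2005-09-14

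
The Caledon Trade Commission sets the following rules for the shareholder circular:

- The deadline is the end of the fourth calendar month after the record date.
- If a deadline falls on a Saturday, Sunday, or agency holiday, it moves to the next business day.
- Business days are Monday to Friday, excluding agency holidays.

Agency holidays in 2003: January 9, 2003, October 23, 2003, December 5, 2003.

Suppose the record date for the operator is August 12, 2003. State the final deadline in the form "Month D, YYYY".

December 31, 2003

4 months after August 12, 2003 falls in December 2003; the last day of that month is December 31, 2003.
December 31, 2003 (Wednesday) is already a business day.
The final due date is December 31, 2003.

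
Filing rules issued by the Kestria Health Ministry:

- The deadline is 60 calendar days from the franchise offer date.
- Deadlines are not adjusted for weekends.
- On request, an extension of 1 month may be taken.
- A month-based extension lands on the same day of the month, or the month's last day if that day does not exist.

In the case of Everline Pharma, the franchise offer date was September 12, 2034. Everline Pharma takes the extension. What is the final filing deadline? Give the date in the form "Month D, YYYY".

Trigger date September 12, 2034 + 60 calendar days = November 11, 2034.
November 11, 2034 is a Saturday; no weekend or holiday adjustment applies.
The 1 month extension carries November 11, 2034 to December 11, 2034.
No adjustment is made for weekends or holidays, so December 11, 2034 stands.
The final due date is December 11, 2034.

December 11, 2034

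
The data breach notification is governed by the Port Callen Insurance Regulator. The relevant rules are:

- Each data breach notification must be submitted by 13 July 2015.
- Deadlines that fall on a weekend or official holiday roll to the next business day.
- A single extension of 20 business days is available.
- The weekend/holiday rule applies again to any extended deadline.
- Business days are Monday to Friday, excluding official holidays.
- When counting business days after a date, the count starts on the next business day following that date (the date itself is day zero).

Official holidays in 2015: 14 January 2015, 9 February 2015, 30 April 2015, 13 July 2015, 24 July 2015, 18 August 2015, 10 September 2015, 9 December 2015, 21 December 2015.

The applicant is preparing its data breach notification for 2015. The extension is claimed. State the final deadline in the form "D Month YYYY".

The stated deadline is 13 July 2015.
13 July 2015 is a listed holiday, so it moves to the next business day, 14 July 2015 (Tuesday).
The 20-business-day extension runs from 14 July 2015 to 12 August 2015.
12 August 2015 is a Wednesday and not a listed holiday, so it stands.
Deadline: 12 August 2015.

12 August 2015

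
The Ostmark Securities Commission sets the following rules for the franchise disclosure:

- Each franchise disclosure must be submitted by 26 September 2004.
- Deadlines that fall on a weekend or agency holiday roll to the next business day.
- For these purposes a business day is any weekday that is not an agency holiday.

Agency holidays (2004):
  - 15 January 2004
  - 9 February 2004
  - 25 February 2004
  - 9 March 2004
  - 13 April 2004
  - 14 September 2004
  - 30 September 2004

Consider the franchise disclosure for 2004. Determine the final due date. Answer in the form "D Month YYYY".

27 September 2004

Start from the fixed due date, 26 September 2004.
Because 26 September 2004 is a Sunday, the deadline becomes 27 September 2004 (Monday).
So the filing is due 27 September 2004.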